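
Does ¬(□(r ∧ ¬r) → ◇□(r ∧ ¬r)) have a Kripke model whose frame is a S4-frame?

1. ¬(□(r ∧ ¬r) → ◇□(r ∧ ¬r)), 0
2. □(r ∧ ¬r), 0
3. ¬◇□(r ∧ ¬r), 0
4. r ∧ ¬r, 0
5. r, 0
6. ¬r, 0
Accessibility: 0R0
Branch closes: r and ¬r both at 0.
(One branch shown.) All branches close.

No, unsatisfiable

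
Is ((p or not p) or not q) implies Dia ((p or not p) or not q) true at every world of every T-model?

Valid

Tableau for the negation not (((p or not p) or not q) implies Dia ((p or not p) or not q)):
1. not (((p or not p) or not q) implies Dia ((p or not p) or not q)), 0
2. (p or not p) or not q, 0
3. not Dia ((p or not p) or not q), 0
4. not ((p or not p) or not q), 0
5. not (p or not p), 0
6. q, 0
7. not p, 0
8. p, 0
Accessibility: 0R0
Branch closes: p and not p both at 0.
Every branch of the negation's tableau closes; the branch above is one of them.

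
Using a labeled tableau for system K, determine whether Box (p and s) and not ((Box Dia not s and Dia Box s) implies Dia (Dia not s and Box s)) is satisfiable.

Unsatisfiable

1. Box (p and s) and not ((Box Dia not s and Dia Box s) implies Dia (Dia not s and Box s)), 0
2. Box (p and s), 0
3. not ((Box Dia not s and Dia Box s) implies Dia (Dia not s and Box s)), 0
4. Box Dia not s and Dia Box s, 0
5. not Dia (Dia not s and Box s), 0
6. Box Dia not s, 0
7. Dia Box s, 0
8. Box s, 1
9. p and s, 1
10. p, 1
11. s, 1
12. not (Dia not s and Box s), 1
13. Dia not s, 1
14. not Box s, 1
15. not s, 2
16. s, 2
Accessibility: 0R1, 1R2
Branch closes: s and not s both at 2.
Every branch closes; the branch above is one of them.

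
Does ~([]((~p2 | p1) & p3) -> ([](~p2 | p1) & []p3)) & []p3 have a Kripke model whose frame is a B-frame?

No, unsatisfiable

1. ~([]((~p2 | p1) & p3) -> ([](~p2 | p1) & []p3)) & []p3, u
2. ~([]((~p2 | p1) & p3) -> ([](~p2 | p1) & []p3)), u   [&-rule on 1]
3. []p3, u   [&-rule on 1]
4. []((~p2 | p1) & p3), u   [~->-rule on 2]
5. ~([](~p2 | p1) & []p3), u   [~->-rule on 2]
6. p3, u   [[]-rule on 3 via uRu]
7. (~p2 | p1) & p3, u   [[]-rule on 4 via uRu]
8. ~p2 | p1, u   [&-rule on 7]
9. ~[](~p2 | p1), u   [~&-rule on 5 (branches; this branch)]
10. p1, u   [|-rule on 8 (branches; this branch)]
11. ~(~p2 | p1), v   [~[]-rule on 9: fresh world v, uRv]
12. p2, v   [~|-rule on 11]
13. ~p1, v   [~|-rule on 11]
14. p3, v   [[]-rule on 3 via uRv]
15. (~p2 | p1) & p3, v   [[]-rule on 4 via uRv]
16. ~p2 | p1, v   [&-rule on 15]
17. p1, v   [|-rule on 16 (branches; this branch)]
Accessibility: uRu, uRv, vRu, vRv
Branch closes: p1 and ~p1 both at v.
All branches of the tableau close; one closing branch shown above.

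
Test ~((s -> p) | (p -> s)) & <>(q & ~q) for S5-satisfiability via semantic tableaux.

1. ~((s -> p) | (p -> s)) & <>(q & ~q), 0
2. ~((s -> p) | (p -> s)), 0
3. <>(q & ~q), 0
4. ~(s -> p), 0
5. ~(p -> s), 0
6. s, 0
7. ~p, 0
8. p, 0
9. ~s, 0
Accessibility: 0R0
Branch closes: p and ~p both at 0.
All branches of the tableau close; one closing branch shown above.

No, unsatisfiable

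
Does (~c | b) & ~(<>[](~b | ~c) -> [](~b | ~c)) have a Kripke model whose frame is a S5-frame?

Unsatisfiable

1. (~c | b) & ~(<>[](~b | ~c) -> [](~b | ~c)), w0
2. ~c | b, w0
3. ~(<>[](~b | ~c) -> [](~b | ~c)), w0
4. <>[](~b | ~c), w0
5. ~[](~b | ~c), w0
6. b, w0
7. [](~b | ~c), w1
8. ~b | ~c, w0
9. ~b | ~c, w1
10. ~c, w0
11. ~c, w1
12. ~(~b | ~c), w2
13. b, w2
14. c, w2
15. ~b | ~c, w2
16. ~c, w2
Accessibility: w0Rw0, w0Rw1, w0Rw2, w1Rw0, w1Rw1, w1Rw2, w2Rw0, w2Rw1, w2Rw2
Branch closes: c and ~c both at w2.
All branches of the tableau close; one closing branch shown above.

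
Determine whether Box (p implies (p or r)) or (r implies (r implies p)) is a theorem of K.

Yes, valid

Tableau for the negation not (Box (p implies (p or r)) or (r implies (r implies p))):
1. not (Box (p implies (p or r)) or (r implies (r implies p))), u
2. not Box (p implies (p or r)), u
3. not (r implies (r implies p)), u
4. r, u
5. not (r implies p), u
6. not p, u
7. not (p implies (p or r)), v
8. p, v
9. not (p or r), v
10. not p, v
11. not r, v
Accessibility: uRv
Branch closes: p and not p both at v.
Every branch of the negation's tableau closes; the branch above is one of them.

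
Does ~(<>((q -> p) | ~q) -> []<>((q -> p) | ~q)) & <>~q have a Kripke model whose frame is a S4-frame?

1. ~(<>((q -> p) | ~q) -> []<>((q -> p) | ~q)) & <>~q, u
2. ~(<>((q -> p) | ~q) -> []<>((q -> p) | ~q)), u   [&-rule on 1]
3. <>~q, u   [&-rule on 1]
4. <>((q -> p) | ~q), u   [~->-rule on 2]
5. ~[]<>((q -> p) | ~q), u   [~->-rule on 2]
6. ~q, v   [<>-rule on 3: fresh world v, uRv]
7. (q -> p) | ~q, w   [<>-rule on 4: fresh world w, uRw]
8. ~q, w   [|-rule on 7 (branches; this branch)]
9. ~<>((q -> p) | ~q), x   [~[]-rule on 5: fresh world x, uRx]
10. ~((q -> p) | ~q), x   [~<>-rule on 9 via xRx]
11. ~(q -> p), x   [~|-rule on 10]
12. q, x   [~|-rule on 10]
13. ~p, x   [~->-rule on 11]
Accessibility: uRu, uRv, uRw, uRx, vRv, wRw, xRx

Yes, satisfiable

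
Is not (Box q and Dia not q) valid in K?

Tableau for the negation Box q and Dia not q:
1. Box q and Dia not q, u
2. Box q, u   [and-rule on 1]
3. Dia not q, u   [and-rule on 1]
4. not q, v   [Dia-rule on 3: fresh world v, uRv]
5. q, v   [Box-rule on 2 via uRv]
Accessibility: uRv
Branch closes: q and not q both at v.
All branches of the negation close; one closing branch shown above.

Valid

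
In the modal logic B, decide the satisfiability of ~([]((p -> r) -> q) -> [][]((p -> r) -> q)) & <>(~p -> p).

1. ~([]((p -> r) -> q) -> [][]((p -> r) -> q)) & <>(~p -> p), u
2. ~([]((p -> r) -> q) -> [][]((p -> r) -> q)), u
3. <>(~p -> p), u
4. []((p -> r) -> q), u
5. ~[][]((p -> r) -> q), u
6. (p -> r) -> q, u
7. q, u
8. ~p -> p, v
9. (p -> r) -> q, v
10. p, v
11. q, v
12. ~[]((p -> r) -> q), w
13. (p -> r) -> q, w
14. q, w
15. ~((p -> r) -> q), x
16. p -> r, x
17. ~q, x
18. r, x
Accessibility: uRu, uRv, uRw, vRu, vRv, wRu, wRw, wRx, xRw, xRx

Yes, satisfiable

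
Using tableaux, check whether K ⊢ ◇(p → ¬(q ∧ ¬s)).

Tableau for the negation ¬◇(p → ¬(q ∧ ¬s)):
1. ¬◇(p → ¬(q ∧ ¬s)), u
The negation has an open branch (countermodel exists).

Not valid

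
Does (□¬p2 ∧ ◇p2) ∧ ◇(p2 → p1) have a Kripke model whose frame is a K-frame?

1. (□¬p2 ∧ ◇p2) ∧ ◇(p2 → p1), 0
2. □¬p2 ∧ ◇p2, 0   [∧-rule on 1]
3. ◇(p2 → p1), 0   [∧-rule on 1]
4. □¬p2, 0   [∧-rule on 2]
5. ◇p2, 0   [∧-rule on 2]
6. p2 → p1, 1   [◇-rule on 3: fresh world 1, 0R1]
7. ¬p2, 1   [□-rule on 4 via 0R1]
8. p1, 1   [→-rule on 6 (branches; this branch)]
9. p2, 2   [◇-rule on 5: fresh world 2, 0R2]
10. ¬p2, 2   [□-rule on 4 via 0R2]
Accessibility: 0R1, 0R2
Branch closes: p2 and ¬p2 both at 2.
All branches of the tableau close; one closing branch shown above.

No, unsatisfiable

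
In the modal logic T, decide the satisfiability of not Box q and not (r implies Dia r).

1. not Box q and not (r implies Dia r), 0
2. not Box q, 0   [and-rule on 1]
3. not (r implies Dia r), 0   [and-rule on 1]
4. r, 0   [neg-implies-rule on 3]
5. not Dia r, 0   [neg-implies-rule on 3]
6. not r, 0   [neg-Dia-rule on 5 via 0R0]
Accessibility: 0R0
Branch closes: r and not r both at 0.
All branches of the tableau close; one closing branch shown above.

No, unsatisfiable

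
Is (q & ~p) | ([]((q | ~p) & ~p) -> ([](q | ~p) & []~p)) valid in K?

Valid in K

Tableau for the negation ~((q & ~p) | ([]((q | ~p) & ~p) -> ([](q | ~p) & []~p))):
1. ~((q & ~p) | ([]((q | ~p) & ~p) -> ([](q | ~p) & []~p))), w0
2. ~(q & ~p), w0
3. ~([]((q | ~p) & ~p) -> ([](q | ~p) & []~p)), w0
4. []((q | ~p) & ~p), w0
5. ~([](q | ~p) & []~p), w0
6. p, w0
7. ~[](q | ~p), w0
8. ~(q | ~p), w1
9. ~q, w1
10. p, w1
11. (q | ~p) & ~p, w1
12. q | ~p, w1
13. ~p, w1
Accessibility: w0Rw1
Branch closes: p and ~p both at w1.
Every branch of the negation's tableau closes; the branch above is one of them.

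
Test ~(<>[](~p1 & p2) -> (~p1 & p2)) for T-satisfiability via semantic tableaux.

1. ~(<>[](~p1 & p2) -> (~p1 & p2)), u
2. <>[](~p1 & p2), u
3. ~(~p1 & p2), u
4. ~p2, u
5. [](~p1 & p2), v
6. ~p1 & p2, v
7. ~p1, v
8. p2, v
Accessibility: uRu, uRv, vRv

Satisfiable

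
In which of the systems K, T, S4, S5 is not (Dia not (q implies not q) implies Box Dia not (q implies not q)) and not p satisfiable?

K, T, S4

S4-tableau for the formula:
1. not (Dia not (q implies not q) implies Box Dia not (q implies not q)) and not p, w0
2. not (Dia not (q implies not q) implies Box Dia not (q implies not q)), w0
3. not p, w0
4. Dia not (q implies not q), w0
5. not Box Dia not (q implies not q), w0
6. not (q implies not q), w1
7. q, w1
8. not Dia not (q implies not q), w2
9. q implies not q, w2
10. not q, w2
Accessibility: w0Rw0, w0Rw1, w0Rw2, w1Rw1, w2Rw2
Complete open branch: satisfiable in S4, hence also in K, T (this S4-model is also a K-model and a T-model).
S5-tableau for the formula:
1. not (Dia not (q implies not q) implies Box Dia not (q implies not q)) and not p, w0
2. not (Dia not (q implies not q) implies Box Dia not (q implies not q)), w0
3. not p, w0
4. Dia not (q implies not q), w0
5. not Box Dia not (q implies not q), w0
6. not (q implies not q), w1
7. q, w1
8. not Dia not (q implies not q), w2
9. q implies not q, w0
10. q implies not q, w1
11. q implies not q, w2
12. not q, w0
13. not q, w1
Accessibility: w0Rw0, w0Rw1, w0Rw2, w1Rw0, w1Rw1, w1Rw2, w2Rw0, w2Rw1, w2Rw2
Branch closes: q and not q both at w1.
Every branch closes (one shown): unsatisfiable in S5.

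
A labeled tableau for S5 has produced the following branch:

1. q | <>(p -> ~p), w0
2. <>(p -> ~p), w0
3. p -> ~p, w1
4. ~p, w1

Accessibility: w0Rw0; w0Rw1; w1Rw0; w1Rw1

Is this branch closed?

Not closed

No world carries both an atom and its negation.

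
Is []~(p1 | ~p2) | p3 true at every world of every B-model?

Tableau for the negation ~([]~(p1 | ~p2) | p3):
1. ~([]~(p1 | ~p2) | p3), w0
2. ~[]~(p1 | ~p2), w0
3. ~p3, w0
4. p1 | ~p2, w1
5. ~p2, w1
Accessibility: w0Rw0, w0Rw1, w1Rw0, w1Rw1
The negation has an open branch (countermodel exists).

No, not valid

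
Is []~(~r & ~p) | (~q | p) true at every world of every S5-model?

Not valid

Tableau for the negation ~([]~(~r & ~p) | (~q | p)):
1. ~([]~(~r & ~p) | (~q | p)), w0
2. ~[]~(~r & ~p), w0   [~|-rule on 1]
3. ~(~q | p), w0   [~|-rule on 1]
4. q, w0   [~|-rule on 3]
5. ~p, w0   [~|-rule on 3]
6. ~r & ~p, w1   [~[]-rule on 2: fresh world w1, w0Rw1]
7. ~r, w1   [&-rule on 6]
8. ~p, w1   [&-rule on 6]
Accessibility: w0Rw0, w0Rw1, w1Rw0, w1Rw1
The negation has an open branch (countermodel exists).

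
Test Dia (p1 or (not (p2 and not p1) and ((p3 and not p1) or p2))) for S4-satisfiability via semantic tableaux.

Satisfiable

1. Dia (p1 or (not (p2 and not p1) and ((p3 and not p1) or p2))), 0
2. p1 or (not (p2 and not p1) and ((p3 and not p1) or p2)), 1
3. not (p2 and not p1) and ((p3 and not p1) or p2), 1
4. not (p2 and not p1), 1
5. (p3 and not p1) or p2, 1
6. p1, 1
7. p2, 1
Accessibility: 0R0, 0R1, 1R1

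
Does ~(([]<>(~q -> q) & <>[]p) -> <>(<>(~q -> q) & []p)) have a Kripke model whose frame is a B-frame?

1. ~(([]<>(~q -> q) & <>[]p) -> <>(<>(~q -> q) & []p)), w0
2. []<>(~q -> q) & <>[]p, w0
3. ~<>(<>(~q -> q) & []p), w0
4. []<>(~q -> q), w0
5. <>[]p, w0
6. ~(<>(~q -> q) & []p), w0
7. <>(~q -> q), w0
8. ~[]p, w0
9. []p, w1
10. ~(<>(~q -> q) & []p), w1
11. <>(~q -> q), w1
12. p, w0
13. p, w1
14. ~[]p, w1
15. ~q -> q, w2
16. ~(<>(~q -> q) & []p), w2
17. <>(~q -> q), w2
18. q, w2
19. ~[]p, w2
20. ~p, w3
21. ~(<>(~q -> q) & []p), w3
22. <>(~q -> q), w3
23. ~<>(~q -> q), w3
24. ~(~q -> q), w0
25. ~q, w0
26. ~(~q -> q), w3
27. ~q, w3
28. ~q -> q, w4
29. p, w4
30. q, w4
31. ~p, w5
32. p, w5
Accessibility: w0Rw0, w0Rw1, w0Rw2, w0Rw3, w1Rw0, w1Rw1, w1Rw4, w1Rw5, w2Rw0, w2Rw2, w3Rw0, w3Rw3, w4Rw1, w4Rw4, w5Rw1, w5Rw5
Branch closes: p and ~p both at w5.
Every branch closes; the branch above is one of them.

Unsatisfiable (every branch closes)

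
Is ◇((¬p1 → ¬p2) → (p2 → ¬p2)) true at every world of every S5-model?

No, not valid

Tableau for the negation ¬◇((¬p1 → ¬p2) → (p2 → ¬p2)):
1. ¬◇((¬p1 → ¬p2) → (p2 → ¬p2)), u
2. ¬((¬p1 → ¬p2) → (p2 → ¬p2)), u
3. ¬p1 → ¬p2, u
4. ¬(p2 → ¬p2), u
5. p2, u
6. p1, u
Accessibility: uRu
The negation has an open branch (countermodel exists).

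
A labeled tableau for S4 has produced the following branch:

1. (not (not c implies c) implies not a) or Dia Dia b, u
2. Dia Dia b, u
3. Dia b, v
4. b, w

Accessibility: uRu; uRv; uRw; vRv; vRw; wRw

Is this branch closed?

No world carries both an atom and its negation.

Open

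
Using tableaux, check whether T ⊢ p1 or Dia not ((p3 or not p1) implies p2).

Tableau for the negation not (p1 or Dia not ((p3 or not p1) implies p2)):
1. not (p1 or Dia not ((p3 or not p1) implies p2)), u
2. not p1, u
3. not Dia not ((p3 or not p1) implies p2), u
4. (p3 or not p1) implies p2, u
5. p2, u
Accessibility: uRu
The negation has an open branch (countermodel exists).

Not valid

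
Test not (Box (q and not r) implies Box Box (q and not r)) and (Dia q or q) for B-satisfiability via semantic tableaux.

1. not (Box (q and not r) implies Box Box (q and not r)) and (Dia q or q), u
2. not (Box (q and not r) implies Box Box (q and not r)), u   [and-rule on 1]
3. Dia q or q, u   [and-rule on 1]
4. Box (q and not r), u   [neg-implies-rule on 2]
5. not Box Box (q and not r), u   [neg-implies-rule on 2]
6. q and not r, u   [Box-rule on 4 via uRu]
7. q, u   [and-rule on 6]
8. not r, u   [and-rule on 6]
9. not Box (q and not r), v   [neg-Box-rule on 5: fresh world v, uRv]
10. q and not r, v   [Box-rule on 4 via uRv]
11. q, v   [and-rule on 10]
12. not r, v   [and-rule on 10]
13. not (q and not r), w   [neg-Box-rule on 9: fresh world w, vRw]
14. r, w   [neg-and-rule on 13 (branches; this branch)]
Accessibility: uRu, uRv, vRu, vRv, vRw, wRv, wRw

Yes, satisfiable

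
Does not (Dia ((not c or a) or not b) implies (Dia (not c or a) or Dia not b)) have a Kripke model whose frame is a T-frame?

1. not (Dia ((not c or a) or not b) implies (Dia (not c or a) or Dia not b)), 0
2. Dia ((not c or a) or not b), 0
3. not (Dia (not c or a) or Dia not b), 0
4. not Dia (not c or a), 0
5. not Dia not b, 0
6. not (not c or a), 0
7. c, 0
8. not a, 0
9. b, 0
10. (not c or a) or not b, 1
11. not (not c or a), 1
12. c, 1
13. not a, 1
14. b, 1
15. not c or a, 1
16. a, 1
Accessibility: 0R0, 0R1, 1R1
Branch closes: a and not a both at 1.
All branches of the tableau close; one closing branch shown above.

No, unsatisfiable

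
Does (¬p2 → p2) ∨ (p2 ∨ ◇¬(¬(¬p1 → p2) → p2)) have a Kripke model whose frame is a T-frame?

1. (¬p2 → p2) ∨ (p2 ∨ ◇¬(¬(¬p1 → p2) → p2)), 0
2. p2 ∨ ◇¬(¬(¬p1 → p2) → p2), 0
3. ◇¬(¬(¬p1 → p2) → p2), 0
4. ¬(¬(¬p1 → p2) → p2), 1
5. ¬(¬p1 → p2), 1
6. ¬p2, 1
7. ¬p1, 1
Accessibility: 0R0, 0R1, 1R1

Satisfiable (open branch found)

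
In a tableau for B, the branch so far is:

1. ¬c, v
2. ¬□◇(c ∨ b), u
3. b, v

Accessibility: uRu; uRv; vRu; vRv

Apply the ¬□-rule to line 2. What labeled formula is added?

a fresh world w with uRw, and ¬◇(c ∨ b) at w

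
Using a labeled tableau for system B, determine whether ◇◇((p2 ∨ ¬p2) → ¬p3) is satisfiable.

Satisfiable

1. ◇◇((p2 ∨ ¬p2) → ¬p3), u
2. ◇((p2 ∨ ¬p2) → ¬p3), v   [◇-rule on 1: fresh world v, uRv]
3. (p2 ∨ ¬p2) → ¬p3, w   [◇-rule on 2: fresh world w, vRw]
4. ¬p3, w   [→-rule on 3 (branches; this branch)]
Accessibility: uRu, uRv, vRu, vRv, vRw, wRv, wRw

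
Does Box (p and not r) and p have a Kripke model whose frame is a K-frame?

Satisfiable (open branch found)

1. Box (p and not r) and p, u
2. Box (p and not r), u
3. p, u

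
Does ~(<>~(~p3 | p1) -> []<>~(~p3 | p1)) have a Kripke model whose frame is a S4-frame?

Yes, satisfiable

1. ~(<>~(~p3 | p1) -> []<>~(~p3 | p1)), u
2. <>~(~p3 | p1), u
3. ~[]<>~(~p3 | p1), u
4. ~(~p3 | p1), v
5. p3, v
6. ~p1, v
7. ~<>~(~p3 | p1), w
8. ~p3 | p1, w
9. p1, w
Accessibility: uRu, uRv, uRw, vRv, wRw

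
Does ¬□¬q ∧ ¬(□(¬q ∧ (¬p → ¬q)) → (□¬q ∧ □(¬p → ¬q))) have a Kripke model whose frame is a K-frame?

Unsatisfiable (every branch closes)

1. ¬□¬q ∧ ¬(□(¬q ∧ (¬p → ¬q)) → (□¬q ∧ □(¬p → ¬q))), u
2. ¬□¬q, u   [∧-rule on 1]
3. ¬(□(¬q ∧ (¬p → ¬q)) → (□¬q ∧ □(¬p → ¬q))), u   [∧-rule on 1]
4. □(¬q ∧ (¬p → ¬q)), u   [¬→-rule on 3]
5. ¬(□¬q ∧ □(¬p → ¬q)), u   [¬→-rule on 3]
6. ¬□(¬p → ¬q), u   [¬∧-rule on 5 (branches; this branch)]
7. q, v   [¬□-rule on 2: fresh world v, uRv]
8. ¬q ∧ (¬p → ¬q), v   [□-rule on 4 via uRv]
9. ¬q, v   [∧-rule on 8]
10. ¬p → ¬q, v   [∧-rule on 8]
Accessibility: uRv
Branch closes: q and ¬q both at v.
Every branch closes; the branch above is one of them.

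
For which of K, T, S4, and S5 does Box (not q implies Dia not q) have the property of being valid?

T-tableau for the negation not Box (not q implies Dia not q):
1. not Box (not q implies Dia not q), u
2. not (not q implies Dia not q), v   [neg-Box-rule on 1: fresh world v, uRv]
3. not q, v   [neg-implies-rule on 2]
4. not Dia not q, v   [neg-implies-rule on 2]
5. q, v   [neg-Dia-rule on 4 via vRv]
Accessibility: uRu, uRv, vRv
Branch closes: q and not q both at v.
Every branch closes (one shown): valid in T, hence also in S4, S5 (every theorem of T is a theorem of S4 and S5).
K-tableau for the negation not Box (not q implies Dia not q):
1. not Box (not q implies Dia not q), u
2. not (not q implies Dia not q), v   [neg-Box-rule on 1: fresh world v, uRv]
3. not q, v   [neg-implies-rule on 2]
4. not Dia not q, v   [neg-implies-rule on 2]
Accessibility: uRv
Complete open branch: countermodel on a K-frame, so not valid in K.

T, S4, S5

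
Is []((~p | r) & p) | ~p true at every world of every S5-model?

Tableau for the negation ~([]((~p | r) & p) | ~p):
1. ~([]((~p | r) & p) | ~p), w0
2. ~[]((~p | r) & p), w0   [~|-rule on 1]
3. p, w0   [~|-rule on 1]
4. ~((~p | r) & p), w1   [~[]-rule on 2: fresh world w1, w0Rw1]
5. ~p, w1   [~&-rule on 4 (branches; this branch)]
Accessibility: w0Rw0, w0Rw1, w1Rw0, w1Rw1
The negation has an open branch (countermodel exists).

No, not valid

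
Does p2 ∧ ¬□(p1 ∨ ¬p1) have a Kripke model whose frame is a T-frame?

1. p2 ∧ ¬□(p1 ∨ ¬p1), w0
2. p2, w0
3. ¬□(p1 ∨ ¬p1), w0
4. ¬(p1 ∨ ¬p1), w1
5. ¬p1, w1
6. p1, w1
Accessibility: w0Rw0, w0Rw1, w1Rw1
Branch closes: p1 and ¬p1 both at w1.
(One branch shown.) All branches close.

No, unsatisfiable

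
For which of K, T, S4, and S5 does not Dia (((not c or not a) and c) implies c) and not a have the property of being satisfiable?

T-tableau for the formula:
1. not Dia (((not c or not a) and c) implies c) and not a, w0
2. not Dia (((not c or not a) and c) implies c), w0
3. not a, w0
4. not (((not c or not a) and c) implies c), w0
5. (not c or not a) and c, w0
6. not c, w0
7. not c or not a, w0
8. c, w0
Accessibility: w0Rw0
Branch closes: c and not c both at w0.
Every branch closes (one shown): unsatisfiable in T, hence also in S4, S5 (every S4/S5-frame is a T-frame).
K-tableau for the formula:
1. not Dia (((not c or not a) and c) implies c) and not a, w0
2. not Dia (((not c or not a) and c) implies c), w0
3. not a, w0
Complete open branch: satisfiable in K.

K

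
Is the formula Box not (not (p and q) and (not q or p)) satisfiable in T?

1. Box not (not (p and q) and (not q or p)), w0
2. not (not (p and q) and (not q or p)), w0
3. not (not q or p), w0
4. q, w0
5. not p, w0
Accessibility: w0Rw0

Satisfiable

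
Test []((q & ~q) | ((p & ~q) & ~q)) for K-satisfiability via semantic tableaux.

Satisfiable (open branch found)

1. []((q & ~q) | ((p & ~q) & ~q)), w0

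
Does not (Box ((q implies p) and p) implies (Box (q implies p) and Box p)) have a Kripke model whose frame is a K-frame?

No, unsatisfiable

1. not (Box ((q implies p) and p) implies (Box (q implies p) and Box p)), 0
2. Box ((q implies p) and p), 0
3. not (Box (q implies p) and Box p), 0
4. not Box (q implies p), 0
5. not (q implies p), 1
6. q, 1
7. not p, 1
8. (q implies p) and p, 1
9. q implies p, 1
10. p, 1
Accessibility: 0R1
Branch closes: p and not p both at 1.
(One branch shown.) All branches close.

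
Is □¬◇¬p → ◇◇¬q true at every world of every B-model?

Tableau for the negation ¬(□¬◇¬p → ◇◇¬q):
1. ¬(□¬◇¬p → ◇◇¬q), w0
2. □¬◇¬p, w0
3. ¬◇◇¬q, w0
4. ¬◇¬p, w0
5. ¬◇¬q, w0
6. p, w0
7. q, w0
Accessibility: w0Rw0
The negation has an open branch (countermodel exists).

Not valid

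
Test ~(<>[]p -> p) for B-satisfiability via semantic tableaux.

No, unsatisfiable

1. ~(<>[]p -> p), w0
2. <>[]p, w0
3. ~p, w0
4. []p, w1
5. p, w0
Accessibility: w0Rw0, w0Rw1, w1Rw0, w1Rw1
Branch closes: p and ~p both at w0.
All branches of the tableau close; one closing branch shown above.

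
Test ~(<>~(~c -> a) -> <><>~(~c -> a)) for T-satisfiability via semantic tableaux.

1. ~(<>~(~c -> a) -> <><>~(~c -> a)), u
2. <>~(~c -> a), u   [~->-rule on 1]
3. ~<><>~(~c -> a), u   [~->-rule on 1]
4. ~<>~(~c -> a), u   [~<>-rule on 3 via uRu]
5. ~c -> a, u   [~<>-rule on 4 via uRu]
6. a, u   [->-rule on 5 (branches; this branch)]
7. ~(~c -> a), v   [<>-rule on 2: fresh world v, uRv]
8. ~c, v   [~->-rule on 7]
9. ~a, v   [~->-rule on 7]
10. ~<>~(~c -> a), v   [~<>-rule on 3 via uRv]
11. ~c -> a, v   [~<>-rule on 4 via uRv]
12. a, v   [->-rule on 11 (branches; this branch)]
Accessibility: uRu, uRv, vRv
Branch closes: a and ~a both at v.
Every branch closes; the branch above is one of them.

Unsatisfiable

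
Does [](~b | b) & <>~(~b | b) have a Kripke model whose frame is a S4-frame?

Unsatisfiable (every branch closes)

1. [](~b | b) & <>~(~b | b), w0
2. [](~b | b), w0
3. <>~(~b | b), w0
4. ~b | b, w0
5. b, w0
6. ~(~b | b), w1
7. b, w1
8. ~b, w1
Accessibility: w0Rw0, w0Rw1, w1Rw1
Branch closes: b and ~b both at w1.
Every branch closes; the branch above is one of them.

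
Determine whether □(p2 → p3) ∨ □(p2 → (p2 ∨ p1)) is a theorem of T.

Tableau for the negation ¬(□(p2 → p3) ∨ □(p2 → (p2 ∨ p1))):
1. ¬(□(p2 → p3) ∨ □(p2 → (p2 ∨ p1))), u
2. ¬□(p2 → p3), u
3. ¬□(p2 → (p2 ∨ p1)), u
4. ¬(p2 → p3), v
5. p2, v
6. ¬p3, v
7. ¬(p2 → (p2 ∨ p1)), w
8. p2, w
9. ¬(p2 ∨ p1), w
10. ¬p2, w
11. ¬p1, w
Accessibility: uRu, uRv, uRw, vRv, wRw
Branch closes: p2 and ¬p2 both at w.
All branches of the negation close; one closing branch shown above.

Valid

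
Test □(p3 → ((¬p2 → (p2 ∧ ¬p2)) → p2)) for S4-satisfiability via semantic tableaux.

1. □(p3 → ((¬p2 → (p2 ∧ ¬p2)) → p2)), u
2. p3 → ((¬p2 → (p2 ∧ ¬p2)) → p2), u   [□-rule on 1 via uRu]
3. (¬p2 → (p2 ∧ ¬p2)) → p2, u   [→-rule on 2 (branches; this branch)]
4. p2, u   [→-rule on 3 (branches; this branch)]
Accessibility: uRu

Satisfiable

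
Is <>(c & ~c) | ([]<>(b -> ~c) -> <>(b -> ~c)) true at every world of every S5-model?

Yes, valid

Tableau for the negation ~(<>(c & ~c) | ([]<>(b -> ~c) -> <>(b -> ~c))):
1. ~(<>(c & ~c) | ([]<>(b -> ~c) -> <>(b -> ~c))), u
2. ~<>(c & ~c), u   [~|-rule on 1]
3. ~([]<>(b -> ~c) -> <>(b -> ~c)), u   [~|-rule on 1]
4. []<>(b -> ~c), u   [~->-rule on 3]
5. ~<>(b -> ~c), u   [~->-rule on 3]
6. ~(c & ~c), u   [~<>-rule on 2 via uRu]
7. <>(b -> ~c), u   [[]-rule on 4 via uRu]
8. ~(b -> ~c), u   [~<>-rule on 5 via uRu]
9. b, u   [~->-rule on 8]
10. c, u   [~->-rule on 8]
11. b -> ~c, v   [<>-rule on 7: fresh world v, uRv]
12. ~(c & ~c), v   [~<>-rule on 2 via uRv]
13. <>(b -> ~c), v   [[]-rule on 4 via uRv]
14. ~(b -> ~c), v   [~<>-rule on 5 via uRv]
15. b, v   [~->-rule on 14]
16. c, v   [~->-rule on 14]
17. ~c, v   [->-rule on 11 (branches; this branch)]
Accessibility: uRu, uRv, vRu, vRv
Branch closes: c and ~c both at v.
Every branch of the negation's tableau closes; the branch above is one of them.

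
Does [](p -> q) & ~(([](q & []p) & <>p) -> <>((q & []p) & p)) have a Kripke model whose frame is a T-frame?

Unsatisfiable

1. [](p -> q) & ~(([](q & []p) & <>p) -> <>((q & []p) & p)), 0
2. [](p -> q), 0   [&-rule on 1]
3. ~(([](q & []p) & <>p) -> <>((q & []p) & p)), 0   [&-rule on 1]
4. [](q & []p) & <>p, 0   [~->-rule on 3]
5. ~<>((q & []p) & p), 0   [~->-rule on 3]
6. [](q & []p), 0   [&-rule on 4]
7. <>p, 0   [&-rule on 4]
8. p -> q, 0   [[]-rule on 2 via 0R0]
9. ~((q & []p) & p), 0   [~<>-rule on 5 via 0R0]
10. q & []p, 0   [[]-rule on 6 via 0R0]
11. q, 0   [&-rule on 10]
12. []p, 0   [&-rule on 10]
13. p, 0   [[]-rule on 12 via 0R0]
14. ~(q & []p), 0   [~&-rule on 9 (branches; this branch)]
15. ~[]p, 0   [~&-rule on 14 (branches; this branch)]
16. p, 1   [<>-rule on 7: fresh world 1, 0R1]
17. p -> q, 1   [[]-rule on 2 via 0R1]
18. ~((q & []p) & p), 1   [~<>-rule on 5 via 0R1]
19. q & []p, 1   [[]-rule on 6 via 0R1]
20. q, 1   [&-rule on 19]
21. []p, 1   [&-rule on 19]
22. ~(q & []p), 1   [~&-rule on 18 (branches; this branch)]
23. ~[]p, 1   [~&-rule on 22 (branches; this branch)]
24. ~p, 2   [~[]-rule on 15: fresh world 2, 0R2]
25. p -> q, 2   [[]-rule on 2 via 0R2]
26. ~((q & []p) & p), 2   [~<>-rule on 5 via 0R2]
27. q & []p, 2   [[]-rule on 6 via 0R2]
28. q, 2   [&-rule on 27]
29. []p, 2   [&-rule on 27]
30. p, 2   [[]-rule on 12 via 0R2]
Accessibility: 0R0, 0R1, 0R2, 1R1, 2R2
Branch closes: p and ~p both at 2.
(One branch shown.) All branches close.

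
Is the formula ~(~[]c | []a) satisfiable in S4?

Satisfiable (open branch found)

1. ~(~[]c | []a), w0
2. []c, w0
3. ~[]a, w0
4. c, w0
5. ~a, w1
6. c, w1
Accessibility: w0Rw0, w0Rw1, w1Rw1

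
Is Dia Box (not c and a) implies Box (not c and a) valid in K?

Tableau for the negation not (Dia Box (not c and a) implies Box (not c and a)):
1. not (Dia Box (not c and a) implies Box (not c and a)), u
2. Dia Box (not c and a), u   [neg-implies-rule on 1]
3. not Box (not c and a), u   [neg-implies-rule on 1]
4. Box (not c and a), v   [Dia-rule on 2: fresh world v, uRv]
5. not (not c and a), w   [neg-Box-rule on 3: fresh world w, uRw]
6. not a, w   [neg-and-rule on 5 (branches; this branch)]
Accessibility: uRv, uRw
The negation has an open branch (countermodel exists).

Not valid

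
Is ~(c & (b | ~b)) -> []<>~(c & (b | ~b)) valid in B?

Yes, valid

Tableau for the negation ~(~(c & (b | ~b)) -> []<>~(c & (b | ~b))):
1. ~(~(c & (b | ~b)) -> []<>~(c & (b | ~b))), w0
2. ~(c & (b | ~b)), w0
3. ~[]<>~(c & (b | ~b)), w0
4. ~c, w0
5. ~<>~(c & (b | ~b)), w1
6. c & (b | ~b), w0
7. c, w0
8. b | ~b, w0
Accessibility: w0Rw0, w0Rw1, w1Rw0, w1Rw1
Branch closes: c and ~c both at w0.
All branches of the negation close; one closing branch shown above.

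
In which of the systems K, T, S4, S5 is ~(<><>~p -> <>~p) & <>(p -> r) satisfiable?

K, T

T-tableau for the formula:
1. ~(<><>~p -> <>~p) & <>(p -> r), w0
2. ~(<><>~p -> <>~p), w0   [&-rule on 1]
3. <>(p -> r), w0   [&-rule on 1]
4. <><>~p, w0   [~->-rule on 2]
5. ~<>~p, w0   [~->-rule on 2]
6. p, w0   [~<>-rule on 5 via w0Rw0]
7. p -> r, w1   [<>-rule on 3: fresh world w1, w0Rw1]
8. p, w1   [~<>-rule on 5 via w0Rw1]
9. r, w1   [->-rule on 7 (branches; this branch)]
10. <>~p, w2   [<>-rule on 4: fresh world w2, w0Rw2]
11. p, w2   [~<>-rule on 5 via w0Rw2]
12. ~p, w3   [<>-rule on 10: fresh world w3, w2Rw3]
Accessibility: w0Rw0, w0Rw1, w0Rw2, w1Rw1, w2Rw2, w2Rw3, w3Rw3
Complete open branch: satisfiable in T, hence also in K (this T-model is also a K-model).
S4-tableau for the formula:
1. ~(<><>~p -> <>~p) & <>(p -> r), w0
2. ~(<><>~p -> <>~p), w0   [&-rule on 1]
3. <>(p -> r), w0   [&-rule on 1]
4. <><>~p, w0   [~->-rule on 2]
5. ~<>~p, w0   [~->-rule on 2]
6. p, w0   [~<>-rule on 5 via w0Rw0]
7. p -> r, w1   [<>-rule on 3: fresh world w1, w0Rw1]
8. p, w1   [~<>-rule on 5 via w0Rw1]
9. r, w1   [->-rule on 7 (branches; this branch)]
10. <>~p, w2   [<>-rule on 4: fresh world w2, w0Rw2]
11. p, w2   [~<>-rule on 5 via w0Rw2]
12. ~p, w3   [<>-rule on 10: fresh world w3, w2Rw3]
13. p, w3   [~<>-rule on 5 via w0Rw3]
Accessibility: w0Rw0, w0Rw1, w0Rw2, w0Rw3, w1Rw1, w2Rw2, w2Rw3, w3Rw3
Branch closes: p and ~p both at w3.
Every branch closes (one shown): unsatisfiable in S4, hence also in S5 (every S5-frame is an S4-frame).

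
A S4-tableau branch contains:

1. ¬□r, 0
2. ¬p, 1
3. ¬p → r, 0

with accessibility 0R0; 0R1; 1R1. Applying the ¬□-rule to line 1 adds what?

a fresh world 2 with 0R2, and ¬r at 2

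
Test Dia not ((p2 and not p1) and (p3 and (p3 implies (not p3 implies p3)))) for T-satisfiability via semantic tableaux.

1. Dia not ((p2 and not p1) and (p3 and (p3 implies (not p3 implies p3)))), 0
2. not ((p2 and not p1) and (p3 and (p3 implies (not p3 implies p3)))), 1
3. not (p3 and (p3 implies (not p3 implies p3))), 1
4. not p3, 1
Accessibility: 0R0, 0R1, 1R1

Satisfiable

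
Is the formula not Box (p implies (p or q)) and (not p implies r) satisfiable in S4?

No, unsatisfiable

1. not Box (p implies (p or q)) and (not p implies r), w0
2. not Box (p implies (p or q)), w0
3. not p implies r, w0
4. r, w0
5. not (p implies (p or q)), w1
6. p, w1
7. not (p or q), w1
8. not p, w1
9. not q, w1
Accessibility: w0Rw0, w0Rw1, w1Rw1
Branch closes: p and not p both at w1.
(One branch shown.) All branches close.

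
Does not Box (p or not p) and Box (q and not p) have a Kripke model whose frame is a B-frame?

1. not Box (p or not p) and Box (q and not p), 0
2. not Box (p or not p), 0
3. Box (q and not p), 0
4. q and not p, 0
5. q, 0
6. not p, 0
7. not (p or not p), 1
8. not p, 1
9. p, 1
Accessibility: 0R0, 0R1, 1R0, 1R1
Branch closes: p and not p both at 1.
All branches of the tableau close; one closing branch shown above.

No, unsatisfiable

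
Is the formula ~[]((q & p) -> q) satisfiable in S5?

No, unsatisfiable

1. ~[]((q & p) -> q), 0
2. ~((q & p) -> q), 1
3. q & p, 1
4. ~q, 1
5. q, 1
6. p, 1
Accessibility: 0R0, 0R1, 1R0, 1R1
Branch closes: q and ~q both at 1.
Every branch closes; the branch above is one of them.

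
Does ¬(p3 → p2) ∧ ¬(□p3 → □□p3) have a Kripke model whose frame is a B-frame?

1. ¬(p3 → p2) ∧ ¬(□p3 → □□p3), 0
2. ¬(p3 → p2), 0
3. ¬(□p3 → □□p3), 0
4. p3, 0
5. ¬p2, 0
6. □p3, 0
7. ¬□□p3, 0
8. ¬□p3, 1
9. p3, 1
10. ¬p3, 2
Accessibility: 0R0, 0R1, 1R0, 1R1, 1R2, 2R1, 2R2

Satisfiable (open branch found)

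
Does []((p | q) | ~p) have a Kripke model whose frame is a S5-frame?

1. []((p | q) | ~p), 0
2. (p | q) | ~p, 0
3. ~p, 0
Accessibility: 0R0

Satisfiable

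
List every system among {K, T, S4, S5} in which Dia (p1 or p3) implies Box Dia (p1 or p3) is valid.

S5

S5-tableau for the negation not (Dia (p1 or p3) implies Box Dia (p1 or p3)):
1. not (Dia (p1 or p3) implies Box Dia (p1 or p3)), u
2. Dia (p1 or p3), u
3. not Box Dia (p1 or p3), u
4. p1 or p3, v
5. p3, v
6. not Dia (p1 or p3), w
7. not (p1 or p3), u
8. not p1, u
9. not p3, u
10. not (p1 or p3), v
11. not p1, v
12. not p3, v
Accessibility: uRu, uRv, uRw, vRu, vRv, vRw, wRu, wRv, wRw
Branch closes: p3 and not p3 both at v.
Every branch closes (one shown): valid in S5.
S4-tableau for the negation not (Dia (p1 or p3) implies Box Dia (p1 or p3)):
1. not (Dia (p1 or p3) implies Box Dia (p1 or p3)), u
2. Dia (p1 or p3), u
3. not Box Dia (p1 or p3), u
4. p1 or p3, v
5. p3, v
6. not Dia (p1 or p3), w
7. not (p1 or p3), w
8. not p1, w
9. not p3, w
Accessibility: uRu, uRv, uRw, vRv, wRw
Complete open branch: countermodel on an S4-frame, so not valid in S4, nor in K, T (the same frame is also a K-frame and a T-frame).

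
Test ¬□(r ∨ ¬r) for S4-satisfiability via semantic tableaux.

1. ¬□(r ∨ ¬r), 0
2. ¬(r ∨ ¬r), 1   [¬□-rule on 1: fresh world 1, 0R1]
3. ¬r, 1   [¬∨-rule on 2]
4. r, 1   [¬∨-rule on 2]
Accessibility: 0R0, 0R1, 1R1
Branch closes: r and ¬r both at 1.
All branches of the tableau close; one closing branch shown above.

No, unsatisfiable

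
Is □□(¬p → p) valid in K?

Tableau for the negation ¬□□(¬p → p):
1. ¬□□(¬p → p), w0
2. ¬□(¬p → p), w1
3. ¬(¬p → p), w2
4. ¬p, w2
Accessibility: w0Rw1, w1Rw2
The negation has an open branch (countermodel exists).

No, not valid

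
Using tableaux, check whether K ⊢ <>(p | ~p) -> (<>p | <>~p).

Tableau for the negation ~(<>(p | ~p) -> (<>p | <>~p)):
1. ~(<>(p | ~p) -> (<>p | <>~p)), u
2. <>(p | ~p), u
3. ~(<>p | <>~p), u
4. ~<>p, u
5. ~<>~p, u
6. p | ~p, v
7. ~p, v
8. p, v
Accessibility: uRv
Branch closes: p and ~p both at v.
All branches of the negation close; one closing branch shown above.

Yes, valid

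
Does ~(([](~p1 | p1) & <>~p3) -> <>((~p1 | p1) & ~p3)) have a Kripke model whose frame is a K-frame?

No, unsatisfiable

1. ~(([](~p1 | p1) & <>~p3) -> <>((~p1 | p1) & ~p3)), u
2. [](~p1 | p1) & <>~p3, u   [~->-rule on 1]
3. ~<>((~p1 | p1) & ~p3), u   [~->-rule on 1]
4. [](~p1 | p1), u   [&-rule on 2]
5. <>~p3, u   [&-rule on 2]
6. ~p3, v   [<>-rule on 5: fresh world v, uRv]
7. ~((~p1 | p1) & ~p3), v   [~<>-rule on 3 via uRv]
8. ~p1 | p1, v   [[]-rule on 4 via uRv]
9. ~(~p1 | p1), v   [~&-rule on 7 (branches; this branch)]
10. p1, v   [~|-rule on 9]
11. ~p1, v   [~|-rule on 9]
Accessibility: uRv
Branch closes: p1 and ~p1 both at v.
(One branch shown.) All branches close.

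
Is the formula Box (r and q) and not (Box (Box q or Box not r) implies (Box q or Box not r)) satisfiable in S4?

1. Box (r and q) and not (Box (Box q or Box not r) implies (Box q or Box not r)), u
2. Box (r and q), u
3. not (Box (Box q or Box not r) implies (Box q or Box not r)), u
4. Box (Box q or Box not r), u
5. not (Box q or Box not r), u
6. not Box q, u
7. not Box not r, u
8. r and q, u
9. r, u
10. q, u
11. Box q or Box not r, u
12. Box q, u
13. not q, v
14. r and q, v
15. r, v
16. q, v
Accessibility: uRu, uRv, vRv
Branch closes: q and not q both at v.
(One branch shown.) All branches close.

Unsatisfiable (every branch closes)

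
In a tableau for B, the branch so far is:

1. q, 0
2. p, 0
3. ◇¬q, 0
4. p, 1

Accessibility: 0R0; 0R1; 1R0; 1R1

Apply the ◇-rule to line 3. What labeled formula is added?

a fresh world 2 with 0R2, and ¬q at 2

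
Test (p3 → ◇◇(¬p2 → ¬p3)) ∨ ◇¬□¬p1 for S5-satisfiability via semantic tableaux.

Satisfiable

1. (p3 → ◇◇(¬p2 → ¬p3)) ∨ ◇¬□¬p1, w0
2. ◇¬□¬p1, w0
3. ¬□¬p1, w1
4. p1, w2
Accessibility: w0Rw0, w0Rw1, w0Rw2, w1Rw0, w1Rw1, w1Rw2, w2Rw0, w2Rw1, w2Rw2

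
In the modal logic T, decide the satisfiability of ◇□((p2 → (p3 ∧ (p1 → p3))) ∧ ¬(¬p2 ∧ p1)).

1. ◇□((p2 → (p3 ∧ (p1 → p3))) ∧ ¬(¬p2 ∧ p1)), u
2. □((p2 → (p3 ∧ (p1 → p3))) ∧ ¬(¬p2 ∧ p1)), v   [◇-rule on 1: fresh world v, uRv]
3. (p2 → (p3 ∧ (p1 → p3))) ∧ ¬(¬p2 ∧ p1), v   [□-rule on 2 via vRv]
4. p2 → (p3 ∧ (p1 → p3)), v   [∧-rule on 3]
5. ¬(¬p2 ∧ p1), v   [∧-rule on 3]
6. p3 ∧ (p1 → p3), v   [→-rule on 4 (branches; this branch)]
7. p3, v   [∧-rule on 6]
8. p1 → p3, v   [∧-rule on 6]
9. ¬p1, v   [¬∧-rule on 5 (branches; this branch)]
Accessibility: uRu, uRv, vRv

Satisfiable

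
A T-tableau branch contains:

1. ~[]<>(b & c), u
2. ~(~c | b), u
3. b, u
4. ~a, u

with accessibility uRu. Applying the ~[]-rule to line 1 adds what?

a fresh world v with uRv, and ~<>(b & c) at v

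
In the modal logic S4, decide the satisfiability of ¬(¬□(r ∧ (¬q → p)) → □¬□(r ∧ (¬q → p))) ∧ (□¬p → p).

1. ¬(¬□(r ∧ (¬q → p)) → □¬□(r ∧ (¬q → p))) ∧ (□¬p → p), w0
2. ¬(¬□(r ∧ (¬q → p)) → □¬□(r ∧ (¬q → p))), w0
3. □¬p → p, w0
4. ¬□(r ∧ (¬q → p)), w0
5. ¬□¬□(r ∧ (¬q → p)), w0
6. p, w0
7. ¬(r ∧ (¬q → p)), w1
8. ¬(¬q → p), w1
9. ¬q, w1
10. ¬p, w1
11. □(r ∧ (¬q → p)), w2
12. r ∧ (¬q → p), w2
13. r, w2
14. ¬q → p, w2
15. p, w2
Accessibility: w0Rw0, w0Rw1, w0Rw2, w1Rw1, w2Rw2

Yes, satisfiable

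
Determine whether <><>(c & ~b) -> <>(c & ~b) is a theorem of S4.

Valid in S4

Tableau for the negation ~(<><>(c & ~b) -> <>(c & ~b)):
1. ~(<><>(c & ~b) -> <>(c & ~b)), 0
2. <><>(c & ~b), 0
3. ~<>(c & ~b), 0
4. ~(c & ~b), 0
5. b, 0
6. <>(c & ~b), 1
7. ~(c & ~b), 1
8. b, 1
9. c & ~b, 2
10. c, 2
11. ~b, 2
12. ~(c & ~b), 2
13. b, 2
Accessibility: 0R0, 0R1, 0R2, 1R1, 1R2, 2R2
Branch closes: b and ~b both at 2.
Every branch of the negation's tableau closes; the branch above is one of them.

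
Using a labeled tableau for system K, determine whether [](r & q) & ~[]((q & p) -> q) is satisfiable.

No, unsatisfiable

1. [](r & q) & ~[]((q & p) -> q), u
2. [](r & q), u
3. ~[]((q & p) -> q), u
4. ~((q & p) -> q), v
5. q & p, v
6. ~q, v
7. q, v
8. p, v
Accessibility: uRv
Branch closes: q and ~q both at v.
All branches of the tableau close; one closing branch shown above.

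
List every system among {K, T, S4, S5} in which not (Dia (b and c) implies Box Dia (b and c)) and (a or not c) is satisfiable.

K, T, S4

S5-tableau for the formula:
1. not (Dia (b and c) implies Box Dia (b and c)) and (a or not c), u
2. not (Dia (b and c) implies Box Dia (b and c)), u   [and-rule on 1]
3. a or not c, u   [and-rule on 1]
4. Dia (b and c), u   [neg-implies-rule on 2]
5. not Box Dia (b and c), u   [neg-implies-rule on 2]
6. not c, u   [or-rule on 3 (branches; this branch)]
7. b and c, v   [Dia-rule on 4: fresh world v, uRv]
8. b, v   [and-rule on 7]
9. c, v   [and-rule on 7]
10. not Dia (b and c), w   [neg-Box-rule on 5: fresh world w, uRw]
11. not (b and c), u   [neg-Dia-rule on 10 via wRu]
12. not (b and c), v   [neg-Dia-rule on 10 via wRv]
13. not (b and c), w   [neg-Dia-rule on 10 via wRw]
14. not c, v   [neg-and-rule on 12 (branches; this branch)]
Accessibility: uRu, uRv, uRw, vRu, vRv, vRw, wRu, wRv, wRw
Branch closes: c and not c both at v.
Every branch closes (one shown): unsatisfiable in S5.
S4-tableau for the formula:
1. not (Dia (b and c) implies Box Dia (b and c)) and (a or not c), u
2. not (Dia (b and c) implies Box Dia (b and c)), u   [and-rule on 1]
3. a or not c, u   [and-rule on 1]
4. Dia (b and c), u   [neg-implies-rule on 2]
5. not Box Dia (b and c), u   [neg-implies-rule on 2]
6. not c, u   [or-rule on 3 (branches; this branch)]
7. b and c, v   [Dia-rule on 4: fresh world v, uRv]
8. b, v   [and-rule on 7]
9. c, v   [and-rule on 7]
10. not Dia (b and c), w   [neg-Box-rule on 5: fresh world w, uRw]
11. not (b and c), w   [neg-Dia-rule on 10 via wRw]
12. not c, w   [neg-and-rule on 11 (branches; this branch)]
Accessibility: uRu, uRv, uRw, vRv, wRw
Complete open branch: satisfiable in S4, hence also in K, T (this S4-model is also a K-model and a T-model).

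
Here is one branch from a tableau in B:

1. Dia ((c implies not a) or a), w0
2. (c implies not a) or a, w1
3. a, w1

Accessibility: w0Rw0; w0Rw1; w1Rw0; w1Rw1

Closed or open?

Open

There is no literal clash: for every atom and world, at most one sign appears.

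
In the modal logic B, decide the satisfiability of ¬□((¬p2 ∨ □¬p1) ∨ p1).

Yes, satisfiable

1. ¬□((¬p2 ∨ □¬p1) ∨ p1), w0
2. ¬((¬p2 ∨ □¬p1) ∨ p1), w1   [¬□-rule on 1: fresh world w1, w0Rw1]
3. ¬(¬p2 ∨ □¬p1), w1   [¬∨-rule on 2]
4. ¬p1, w1   [¬∨-rule on 2]
5. p2, w1   [¬∨-rule on 3]
6. ¬□¬p1, w1   [¬∨-rule on 3]
7. p1, w2   [¬□-rule on 6: fresh world w2, w1Rw2]
Accessibility: w0Rw0, w0Rw1, w1Rw0, w1Rw1, w1Rw2, w2Rw1, w2Rw2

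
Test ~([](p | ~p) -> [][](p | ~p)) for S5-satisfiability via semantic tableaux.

1. ~([](p | ~p) -> [][](p | ~p)), 0
2. [](p | ~p), 0
3. ~[][](p | ~p), 0
4. p | ~p, 0
5. ~p, 0
6. ~[](p | ~p), 1
7. p | ~p, 1
8. ~p, 1
9. ~(p | ~p), 2
10. ~p, 2
11. p, 2
Accessibility: 0R0, 0R1, 0R2, 1R0, 1R1, 1R2, 2R0, 2R1, 2R2
Branch closes: p and ~p both at 2.
All branches of the tableau close; one closing branch shown above.

No, unsatisfiable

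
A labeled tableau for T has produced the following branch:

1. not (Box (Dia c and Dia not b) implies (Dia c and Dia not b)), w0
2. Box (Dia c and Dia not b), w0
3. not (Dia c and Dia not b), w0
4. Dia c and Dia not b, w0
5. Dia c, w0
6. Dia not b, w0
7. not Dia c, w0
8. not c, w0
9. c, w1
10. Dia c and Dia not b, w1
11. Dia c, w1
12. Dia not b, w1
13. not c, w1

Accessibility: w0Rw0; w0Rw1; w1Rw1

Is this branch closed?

Both c and not c appear at w1.

Yes, closed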